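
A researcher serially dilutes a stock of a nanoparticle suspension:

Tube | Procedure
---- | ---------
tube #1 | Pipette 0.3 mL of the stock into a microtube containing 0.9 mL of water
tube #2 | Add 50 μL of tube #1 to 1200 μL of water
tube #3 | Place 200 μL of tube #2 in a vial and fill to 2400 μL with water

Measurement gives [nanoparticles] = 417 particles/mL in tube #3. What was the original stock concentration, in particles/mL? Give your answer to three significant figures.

5.00 × 10^5 particles/mL

Step 1: 0.3 mL + 0.9 mL = 1.2 mL total → factor 1.2/0.3 = 4
Step 2: 50 μL + 1200 μL = 1250 μL total → factor 1250/50 = 25
Step 3: 200 μL brought to 2400 μL → factor 2400/200 = 12
Overall dilution factor = 4 × 25 × 12 = 1200
Stock = 417 particles/mL × 1200 = 5.00 × 10^5 particles/mL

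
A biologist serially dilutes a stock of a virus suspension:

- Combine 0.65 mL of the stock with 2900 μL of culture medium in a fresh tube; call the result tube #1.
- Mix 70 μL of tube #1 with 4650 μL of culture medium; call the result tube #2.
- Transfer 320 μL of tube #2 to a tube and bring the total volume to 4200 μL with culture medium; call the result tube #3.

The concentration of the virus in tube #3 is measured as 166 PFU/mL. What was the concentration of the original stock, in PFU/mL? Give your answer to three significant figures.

Step 1: 0.65 mL + 2900 μL = 3.55 mL total → factor 3.55/0.65 = 5.4615
Step 2: 70 μL + 4650 μL = 4720 μL total → factor 4720/70 = 67.429
Step 3: 320 μL brought to 4200 μL → factor 4200/320 = 13.125
Overall dilution factor = 5.4615 × 67.429 × 13.125 = 4833.5
Stock = 166 PFU/mL × 4833.5 = 8.02 × 10^5 PFU/mL

8.02 × 10^5 PFU/mL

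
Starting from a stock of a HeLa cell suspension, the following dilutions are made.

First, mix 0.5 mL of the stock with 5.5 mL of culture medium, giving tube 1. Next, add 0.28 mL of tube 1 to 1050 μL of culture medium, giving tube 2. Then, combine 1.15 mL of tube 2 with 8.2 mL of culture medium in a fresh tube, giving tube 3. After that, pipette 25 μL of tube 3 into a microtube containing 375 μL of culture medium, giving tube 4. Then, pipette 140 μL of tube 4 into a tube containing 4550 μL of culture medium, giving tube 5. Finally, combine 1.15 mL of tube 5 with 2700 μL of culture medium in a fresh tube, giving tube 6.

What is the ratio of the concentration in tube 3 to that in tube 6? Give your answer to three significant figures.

1.79 × 10^3

Step 1: 0.5 mL + 5.5 mL = 6 mL total → factor 6/0.5 = 12
Step 2: 0.28 mL + 1050 μL = 1.33 mL total → factor 1.33/0.28 = 4.75
Step 3: 1.15 mL + 8.2 mL = 9.35 mL total → factor 9.35/1.15 = 8.1304
Step 4: 25 μL + 375 μL = 400 μL total → factor 400/25 = 16
Step 5: 140 μL + 4550 μL = 4690 μL total → factor 4690/140 = 33.5
Step 6: 1.15 mL + 2700 μL = 3.85 mL total → factor 3.85/1.15 = 3.3478
Dilution factor to tube 3 = 463.43; to tube 6 = 8.316 × 10^5
[tube 3]/[tube 6] = (factor to tube 6)/(factor to tube 3) = 8.316 × 10^5/463.43 = 1.79 × 10^3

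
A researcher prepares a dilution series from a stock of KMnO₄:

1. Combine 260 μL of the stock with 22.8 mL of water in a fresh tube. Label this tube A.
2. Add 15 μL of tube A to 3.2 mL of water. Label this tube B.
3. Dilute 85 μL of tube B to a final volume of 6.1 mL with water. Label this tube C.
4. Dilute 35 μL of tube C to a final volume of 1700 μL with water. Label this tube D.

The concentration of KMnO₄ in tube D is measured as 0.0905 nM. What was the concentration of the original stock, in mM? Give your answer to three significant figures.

6.00 mM

Step 1: 260 μL + 22.8 mL = 23060 μL total → factor 23060/260 = 88.692
Step 2: 15 μL + 3.2 mL = 3215 μL total → factor 3215/15 = 214.33
Step 3: 85 μL brought to 6.1 mL → factor 6100/85 = 71.765
Step 4: 35 μL brought to 1700 μL → factor 1700/35 = 48.571
Overall dilution factor = 88.692 × 214.33 × 71.765 × 48.571 = 6.6262 × 10^7
Stock = 0.0905 nM × 6.6262 × 10^7 = 5.997 × 10^6 nM = 6.00 mM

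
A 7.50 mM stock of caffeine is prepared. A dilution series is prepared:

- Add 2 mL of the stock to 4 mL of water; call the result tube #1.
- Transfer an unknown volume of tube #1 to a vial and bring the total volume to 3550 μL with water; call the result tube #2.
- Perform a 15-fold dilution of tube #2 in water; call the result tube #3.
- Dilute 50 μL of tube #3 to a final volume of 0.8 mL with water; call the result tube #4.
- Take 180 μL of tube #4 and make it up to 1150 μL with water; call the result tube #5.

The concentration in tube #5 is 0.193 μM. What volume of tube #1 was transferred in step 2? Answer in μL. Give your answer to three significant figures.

Step 1: 2 mL + 4 mL = 6 mL total → factor 6/2 = 3
Step 2: v brought to 3550 μL → factor = 3550 μL/v
Step 3: 15-fold → factor 15
Step 4: 50 μL brought to 0.8 mL → factor 800/50 = 16
Step 5: 180 μL brought to 1150 μL → factor 1150/180 = 6.3889
Product of known-step factors = 4600
Overall factor = 7.50 mM / (0.193 μM) = 38860
Step-2 factor = 38860 / 4600 = 8.4478
v = 3550 μL / 8.4478 = 420 μL

420 μL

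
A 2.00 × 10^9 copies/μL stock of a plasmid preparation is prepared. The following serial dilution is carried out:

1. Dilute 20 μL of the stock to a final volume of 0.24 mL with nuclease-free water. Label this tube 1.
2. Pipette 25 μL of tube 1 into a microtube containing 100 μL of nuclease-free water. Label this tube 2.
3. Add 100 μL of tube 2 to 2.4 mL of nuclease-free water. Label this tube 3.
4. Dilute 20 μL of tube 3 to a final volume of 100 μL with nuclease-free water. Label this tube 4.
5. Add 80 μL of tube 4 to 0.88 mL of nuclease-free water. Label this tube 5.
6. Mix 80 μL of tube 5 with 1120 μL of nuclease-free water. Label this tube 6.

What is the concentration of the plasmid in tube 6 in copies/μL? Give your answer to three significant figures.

1.48 × 10^3 copies/μL

Step 1: 20 μL brought to 0.24 mL → factor 240/20 = 12
Step 2: 25 μL + 100 μL = 125 μL total → factor 125/25 = 5
Step 3: 100 μL + 2.4 mL = 2500 μL total → factor 2500/100 = 25
Step 4: 20 μL brought to 100 μL → factor 100/20 = 5
Step 5: 80 μL + 0.88 mL = 960 μL total → factor 960/80 = 12
Step 6: 80 μL + 1120 μL = 1200 μL total → factor 1200/80 = 15
Dilution factor through tube 6 = 12 × 5 × 25 × 5 × 12 × 15 = 1.35 × 10^6
[tube 6] = 2.00 × 10^9 copies/μL / 1.35 × 10^6 = 1.48 × 10^3 copies/μL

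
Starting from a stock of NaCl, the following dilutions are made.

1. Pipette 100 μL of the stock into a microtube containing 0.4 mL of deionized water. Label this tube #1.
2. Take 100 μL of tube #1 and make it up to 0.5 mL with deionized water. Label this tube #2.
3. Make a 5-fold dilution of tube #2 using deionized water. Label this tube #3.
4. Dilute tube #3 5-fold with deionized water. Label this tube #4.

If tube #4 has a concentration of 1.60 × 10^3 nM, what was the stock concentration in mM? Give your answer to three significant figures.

1.00 mM

Step 1: 100 μL + 0.4 mL = 500 μL total → factor 500/100 = 5
Step 2: 100 μL brought to 0.5 mL → factor 500/100 = 5
Step 3: 5-fold → factor 5
Step 4: 5-fold → factor 5
Overall dilution factor = 5 × 5 × 5 × 5 = 625
Stock = 1.60 × 10^3 nM × 625 = 1.000 × 10^6 nM = 1.00 mM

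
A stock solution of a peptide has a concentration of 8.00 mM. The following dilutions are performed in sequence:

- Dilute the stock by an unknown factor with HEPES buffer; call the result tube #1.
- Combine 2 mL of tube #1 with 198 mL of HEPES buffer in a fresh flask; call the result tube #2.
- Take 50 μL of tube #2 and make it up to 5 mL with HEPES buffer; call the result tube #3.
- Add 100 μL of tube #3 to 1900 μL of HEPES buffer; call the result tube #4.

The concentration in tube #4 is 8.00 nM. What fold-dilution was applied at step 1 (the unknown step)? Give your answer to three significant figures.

Step 1: unknown factor x
Step 2: 2 mL + 198 mL = 200 mL total → factor 200/2 = 100
Step 3: 50 μL brought to 5 mL → factor 5000/50 = 100
Step 4: 100 μL + 1900 μL = 2000 μL total → factor 2000/100 = 20
Product of known-step factors = 2 × 10^5
Overall factor = 8.00 mM / (8.00 nM) = 1 × 10^6
x = 1 × 10^6 / 2 × 10^5 = 5.00

5.00-fold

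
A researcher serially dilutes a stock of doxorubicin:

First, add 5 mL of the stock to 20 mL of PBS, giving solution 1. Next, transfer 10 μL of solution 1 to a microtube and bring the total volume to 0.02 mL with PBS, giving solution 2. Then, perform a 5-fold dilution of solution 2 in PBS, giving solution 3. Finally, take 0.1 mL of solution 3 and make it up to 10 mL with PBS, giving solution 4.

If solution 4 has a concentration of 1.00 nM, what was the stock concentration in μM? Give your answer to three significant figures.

Step 1: 5 mL + 20 mL = 25 mL total → factor 25/5 = 5
Step 2: 10 μL brought to 0.02 mL → factor 20/10 = 2
Step 3: 5-fold → factor 5
Step 4: 0.1 mL brought to 10 mL → factor 10/0.1 = 100
Overall dilution factor = 5 × 2 × 5 × 100 = 5000
Stock = 1.00 nM × 5000 = 5000 nM = 5.00 μM

5.00 μM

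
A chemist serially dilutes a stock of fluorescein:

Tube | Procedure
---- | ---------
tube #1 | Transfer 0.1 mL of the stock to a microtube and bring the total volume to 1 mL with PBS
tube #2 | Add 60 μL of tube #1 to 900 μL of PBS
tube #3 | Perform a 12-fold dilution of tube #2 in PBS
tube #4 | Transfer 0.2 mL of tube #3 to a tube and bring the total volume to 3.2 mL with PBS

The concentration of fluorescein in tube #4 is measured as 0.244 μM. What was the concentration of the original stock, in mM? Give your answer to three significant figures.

7.50 mM

Step 1: 0.1 mL brought to 1 mL → factor 1/0.1 = 10
Step 2: 60 μL + 900 μL = 960 μL total → factor 960/60 = 16
Step 3: 12-fold → factor 12
Step 4: 0.2 mL brought to 3.2 mL → factor 3.2/0.2 = 16
Overall dilution factor = 10 × 16 × 12 × 16 = 30720
Stock = 0.244 μM × 30720 = 7496 μM = 7.50 mM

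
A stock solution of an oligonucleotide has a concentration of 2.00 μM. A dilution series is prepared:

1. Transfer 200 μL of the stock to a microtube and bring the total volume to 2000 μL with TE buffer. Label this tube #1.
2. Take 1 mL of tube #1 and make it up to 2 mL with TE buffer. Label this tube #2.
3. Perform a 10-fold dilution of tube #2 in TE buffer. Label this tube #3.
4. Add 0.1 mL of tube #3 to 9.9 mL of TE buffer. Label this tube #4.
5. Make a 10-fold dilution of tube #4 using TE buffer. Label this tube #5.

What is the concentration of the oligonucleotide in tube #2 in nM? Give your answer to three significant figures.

Step 1: 200 μL brought to 2000 μL → factor 2000/200 = 10
Step 2: 1 mL brought to 2 mL → factor 2/1 = 2
Dilution factor through tube #2 = 10 × 2 = 20
[tube #2] = 2.00 μM / 20 = 0.1000 μM = 100 nM

100 nM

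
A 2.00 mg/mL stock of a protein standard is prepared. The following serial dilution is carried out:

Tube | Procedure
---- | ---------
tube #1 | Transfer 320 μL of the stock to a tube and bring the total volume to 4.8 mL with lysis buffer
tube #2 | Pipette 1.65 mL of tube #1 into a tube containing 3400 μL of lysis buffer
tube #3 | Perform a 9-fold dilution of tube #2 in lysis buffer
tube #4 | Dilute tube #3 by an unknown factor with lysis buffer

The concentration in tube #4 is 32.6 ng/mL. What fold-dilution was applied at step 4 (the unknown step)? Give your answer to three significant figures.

148-fold

Step 1: 320 μL brought to 4.8 mL → factor 4800/320 = 15
Step 2: 1.65 mL + 3400 μL = 5.05 mL total → factor 5.05/1.65 = 3.0606
Step 3: 9-fold → factor 9
Step 4: unknown factor x
Product of known-step factors = 413.18
Overall factor = 2.00 mg/mL / (32.6 ng/mL) = 61350
x = 61350 / 413.18 = 148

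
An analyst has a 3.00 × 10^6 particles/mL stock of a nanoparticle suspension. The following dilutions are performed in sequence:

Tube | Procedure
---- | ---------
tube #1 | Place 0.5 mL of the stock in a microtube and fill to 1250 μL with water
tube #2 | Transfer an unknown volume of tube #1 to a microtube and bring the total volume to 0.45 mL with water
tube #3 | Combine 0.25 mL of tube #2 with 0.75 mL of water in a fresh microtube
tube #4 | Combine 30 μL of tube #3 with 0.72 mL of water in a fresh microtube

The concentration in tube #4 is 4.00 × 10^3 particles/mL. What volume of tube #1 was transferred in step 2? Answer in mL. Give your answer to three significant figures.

Step 1: 0.5 mL brought to 1250 μL → factor 1.25/0.5 = 2.5
Step 2: v brought to 0.45 mL → factor = 0.45 mL/v
Step 3: 0.25 mL + 0.75 mL = 1 mL total → factor 1/0.25 = 4
Step 4: 30 μL + 0.72 mL = 750 μL total → factor 750/30 = 25
Product of known-step factors = 250
Overall factor = 3.00 × 10^6 particles/mL / (4.00 × 10^3 particles/mL) = 750
Step-2 factor = 750 / 250 = 3
v = 0.45 mL / 3 = 0.150 mL

0.150 mL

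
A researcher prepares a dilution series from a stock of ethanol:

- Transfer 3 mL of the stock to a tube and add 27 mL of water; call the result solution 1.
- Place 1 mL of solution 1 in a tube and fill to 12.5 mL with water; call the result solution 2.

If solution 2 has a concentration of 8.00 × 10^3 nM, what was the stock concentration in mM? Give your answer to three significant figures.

Step 1: 3 mL + 27 mL = 30 mL total → factor 30/3 = 10
Step 2: 1 mL brought to 12.5 mL → factor 12.5/1 = 12.5
Overall dilution factor = 10 × 12.5 = 125
Stock = 8.00 × 10^3 nM × 125 = 1.000 × 10^6 nM = 1.00 mM

1.00 mM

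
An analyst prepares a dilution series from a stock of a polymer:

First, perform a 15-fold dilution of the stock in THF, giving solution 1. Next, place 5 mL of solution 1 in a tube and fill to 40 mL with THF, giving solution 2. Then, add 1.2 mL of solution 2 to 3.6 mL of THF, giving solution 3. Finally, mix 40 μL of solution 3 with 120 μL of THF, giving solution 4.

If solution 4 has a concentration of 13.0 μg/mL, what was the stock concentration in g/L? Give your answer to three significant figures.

25.0 g/L

Step 1: 15-fold → factor 15
Step 2: 5 mL brought to 40 mL → factor 40/5 = 8
Step 3: 1.2 mL + 3.6 mL = 4.8 mL total → factor 4.8/1.2 = 4
Step 4: 40 μL + 120 μL = 160 μL total → factor 160/40 = 4
Overall dilution factor = 15 × 8 × 4 × 4 = 1920
Stock = 13.0 μg/mL × 1920 = 2.496 × 10^4 μg/mL = 25.0 g/L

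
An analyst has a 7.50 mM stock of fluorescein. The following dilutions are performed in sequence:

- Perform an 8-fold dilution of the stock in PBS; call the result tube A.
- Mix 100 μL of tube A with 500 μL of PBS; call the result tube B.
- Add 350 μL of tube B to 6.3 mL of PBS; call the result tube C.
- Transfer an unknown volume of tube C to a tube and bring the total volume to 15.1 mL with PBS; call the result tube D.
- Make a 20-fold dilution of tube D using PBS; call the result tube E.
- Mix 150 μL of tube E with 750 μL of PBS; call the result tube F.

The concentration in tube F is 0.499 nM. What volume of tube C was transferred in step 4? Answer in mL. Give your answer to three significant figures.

0.110 mL

Step 1: 8-fold → factor 8
Step 2: 100 μL + 500 μL = 600 μL total → factor 600/100 = 6
Step 3: 350 μL + 6.3 mL = 6650 μL total → factor 6650/350 = 19
Step 4: v brought to 15.1 mL → factor = 15.1 mL/v
Step 5: 20-fold → factor 20
Step 6: 150 μL + 750 μL = 900 μL total → factor 900/150 = 6
Product of known-step factors = 1.0944 × 10^5
Overall factor = 7.50 mM / (0.499 nM) = 1.503 × 10^7
Step-4 factor = 1.503 × 10^7 / 1.0944 × 10^5 = 137.34
v = 15.1 mL / 137.34 = 0.110 mL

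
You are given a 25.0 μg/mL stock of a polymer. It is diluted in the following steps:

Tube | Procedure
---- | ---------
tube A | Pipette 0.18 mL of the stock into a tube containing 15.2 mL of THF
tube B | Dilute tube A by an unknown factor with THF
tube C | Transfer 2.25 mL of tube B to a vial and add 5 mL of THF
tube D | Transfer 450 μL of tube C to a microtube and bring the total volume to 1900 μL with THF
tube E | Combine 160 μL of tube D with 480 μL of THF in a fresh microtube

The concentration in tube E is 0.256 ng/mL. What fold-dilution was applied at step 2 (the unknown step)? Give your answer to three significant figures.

21.0-fold

Step 1: 0.18 mL + 15.2 mL = 15.38 mL total → factor 15.38/0.18 = 85.444
Step 2: unknown factor x
Step 3: 2.25 mL + 5 mL = 7.25 mL total → factor 7.25/2.25 = 3.2222
Step 4: 450 μL brought to 1900 μL → factor 1900/450 = 4.2222
Step 5: 160 μL + 480 μL = 640 μL total → factor 640/160 = 4
Product of known-step factors = 4649.9
Overall factor = 25.0 μg/mL / (0.256 ng/mL) = 97656
x = 97656 / 4649.9 = 21.0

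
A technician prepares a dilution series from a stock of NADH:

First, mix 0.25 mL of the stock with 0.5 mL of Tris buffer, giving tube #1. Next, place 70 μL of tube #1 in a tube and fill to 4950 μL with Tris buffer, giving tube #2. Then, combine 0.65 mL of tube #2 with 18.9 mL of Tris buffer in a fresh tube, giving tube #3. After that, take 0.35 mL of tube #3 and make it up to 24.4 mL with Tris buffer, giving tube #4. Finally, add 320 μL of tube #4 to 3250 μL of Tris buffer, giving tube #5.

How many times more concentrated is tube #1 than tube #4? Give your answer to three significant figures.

1.48 × 10^5

Step 1: 0.25 mL + 0.5 mL = 0.75 mL total → factor 0.75/0.25 = 3
Step 2: 70 μL brought to 4950 μL → factor 4950/70 = 70.714
Step 3: 0.65 mL + 18.9 mL = 19.55 mL total → factor 19.55/0.65 = 30.077
Step 4: 0.35 mL brought to 24.4 mL → factor 24.4/0.35 = 69.714
Dilution factor to tube #1 = 3; to tube #4 = 4.4482 × 10^5
[tube #1]/[tube #4] = (factor to tube #4)/(factor to tube #1) = 4.4482 × 10^5/3 = 1.48 × 10^5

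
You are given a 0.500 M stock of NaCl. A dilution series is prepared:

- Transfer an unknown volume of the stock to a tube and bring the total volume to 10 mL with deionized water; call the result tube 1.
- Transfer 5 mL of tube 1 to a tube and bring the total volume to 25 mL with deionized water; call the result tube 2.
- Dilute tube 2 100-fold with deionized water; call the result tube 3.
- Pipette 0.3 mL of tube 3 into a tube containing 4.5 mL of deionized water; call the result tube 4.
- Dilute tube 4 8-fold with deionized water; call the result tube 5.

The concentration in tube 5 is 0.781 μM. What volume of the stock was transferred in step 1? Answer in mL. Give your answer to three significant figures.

Step 1: v brought to 10 mL → factor = 10 mL/v
Step 2: 5 mL brought to 25 mL → factor 25/5 = 5
Step 3: 100-fold → factor 100
Step 4: 0.3 mL + 4.5 mL = 4.8 mL total → factor 4.8/0.3 = 16
Step 5: 8-fold → factor 8
Product of known-step factors = 64000
Overall factor = 0.500 M / (0.781 μM) = 6.402 × 10^5
Step-1 factor = 6.402 × 10^5 / 64000 = 10.003
v = 10 mL / 10.003 = 1.00 mL

1.00 mL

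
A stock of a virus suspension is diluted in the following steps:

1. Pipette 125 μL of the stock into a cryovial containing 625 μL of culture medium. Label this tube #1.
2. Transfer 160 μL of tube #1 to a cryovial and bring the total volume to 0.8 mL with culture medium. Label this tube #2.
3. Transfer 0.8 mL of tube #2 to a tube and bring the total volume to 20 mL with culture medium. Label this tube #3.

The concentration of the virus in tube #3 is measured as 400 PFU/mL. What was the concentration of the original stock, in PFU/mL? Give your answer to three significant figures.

Step 1: 125 μL + 625 μL = 750 μL total → factor 750/125 = 6
Step 2: 160 μL brought to 0.8 mL → factor 800/160 = 5
Step 3: 0.8 mL brought to 20 mL → factor 20/0.8 = 25
Overall dilution factor = 6 × 5 × 25 = 750
Stock = 400 PFU/mL × 750 = 3.00 × 10^5 PFU/mL

3.00 × 10^5 PFU/mL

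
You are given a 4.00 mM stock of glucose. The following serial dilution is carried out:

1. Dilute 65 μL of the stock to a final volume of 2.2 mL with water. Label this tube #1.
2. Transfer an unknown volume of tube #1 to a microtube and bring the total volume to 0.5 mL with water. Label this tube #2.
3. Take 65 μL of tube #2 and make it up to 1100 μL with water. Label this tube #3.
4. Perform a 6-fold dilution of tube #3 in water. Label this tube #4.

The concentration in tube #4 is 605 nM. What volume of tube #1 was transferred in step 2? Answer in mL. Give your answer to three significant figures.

Step 1: 65 μL brought to 2.2 mL → factor 2200/65 = 33.846
Step 2: v brought to 0.5 mL → factor = 0.5 mL/v
Step 3: 65 μL brought to 1100 μL → factor 1100/65 = 16.923
Step 4: 6-fold → factor 6
Product of known-step factors = 3436.7
Overall factor = 4.00 mM / (605 nM) = 6611.6
Step-2 factor = 6611.6 / 3436.7 = 1.9238
v = 0.5 mL / 1.9238 = 0.260 mL

0.260 mL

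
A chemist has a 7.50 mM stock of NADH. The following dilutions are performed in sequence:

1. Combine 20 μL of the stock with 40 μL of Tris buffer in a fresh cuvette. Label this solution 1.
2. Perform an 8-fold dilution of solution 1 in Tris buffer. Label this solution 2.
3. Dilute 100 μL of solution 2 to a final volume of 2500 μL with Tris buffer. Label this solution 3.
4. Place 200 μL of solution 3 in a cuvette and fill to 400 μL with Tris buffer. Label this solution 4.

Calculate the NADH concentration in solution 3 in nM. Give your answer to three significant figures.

1.25 × 10^4 nM

Step 1: 20 μL + 40 μL = 60 μL total → factor 60/20 = 3
Step 2: 8-fold → factor 8
Step 3: 100 μL brought to 2500 μL → factor 2500/100 = 25
Dilution factor through solution 3 = 3 × 8 × 25 = 600
[solution 3] = 7.50 mM / 600 = 0.01250 mM = 1.25 × 10^4 nM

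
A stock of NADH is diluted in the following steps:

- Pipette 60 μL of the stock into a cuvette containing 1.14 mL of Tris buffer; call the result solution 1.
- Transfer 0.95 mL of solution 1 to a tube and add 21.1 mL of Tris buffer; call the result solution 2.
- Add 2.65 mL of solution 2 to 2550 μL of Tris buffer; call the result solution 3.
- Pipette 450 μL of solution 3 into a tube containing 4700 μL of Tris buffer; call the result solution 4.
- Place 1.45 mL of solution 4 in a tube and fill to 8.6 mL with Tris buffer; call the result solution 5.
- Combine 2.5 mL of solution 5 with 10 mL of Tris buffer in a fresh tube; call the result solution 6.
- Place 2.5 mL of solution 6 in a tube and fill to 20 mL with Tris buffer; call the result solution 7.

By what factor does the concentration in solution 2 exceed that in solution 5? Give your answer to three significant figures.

133

Step 1: 60 μL + 1.14 mL = 1200 μL total → factor 1200/60 = 20
Step 2: 0.95 mL + 21.1 mL = 22.05 mL total → factor 22.05/0.95 = 23.211
Step 3: 2.65 mL + 2550 μL = 5.2 mL total → factor 5.2/2.65 = 1.9623
Step 4: 450 μL + 4700 μL = 5150 μL total → factor 5150/450 = 11.444
Step 5: 1.45 mL brought to 8.6 mL → factor 8.6/1.45 = 5.931
Dilution factor to solution 2 = 464.21; to solution 5 = 61830
[solution 2]/[solution 5] = (factor to solution 5)/(factor to solution 2) = 61830/464.21 = 133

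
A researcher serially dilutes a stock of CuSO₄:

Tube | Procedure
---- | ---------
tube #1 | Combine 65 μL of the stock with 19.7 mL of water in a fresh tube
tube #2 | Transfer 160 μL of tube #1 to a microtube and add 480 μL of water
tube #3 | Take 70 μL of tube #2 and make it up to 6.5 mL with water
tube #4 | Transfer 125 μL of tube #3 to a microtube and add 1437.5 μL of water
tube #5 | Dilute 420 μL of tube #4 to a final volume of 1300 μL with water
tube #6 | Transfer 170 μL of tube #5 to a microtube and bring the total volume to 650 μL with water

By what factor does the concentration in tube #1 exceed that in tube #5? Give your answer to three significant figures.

1.44 × 10^4

Step 1: 65 μL + 19.7 mL = 19765 μL total → factor 19765/65 = 304.08
Step 2: 160 μL + 480 μL = 640 μL total → factor 640/160 = 4
Step 3: 70 μL brought to 6.5 mL → factor 6500/70 = 92.857
Step 4: 125 μL + 1437.5 μL = 1562.5 μL total → factor 1562.5/125 = 12.5
Step 5: 420 μL brought to 1300 μL → factor 1300/420 = 3.0952
Dilution factor to tube #1 = 304.08; to tube #5 = 4.3698 × 10^6
[tube #1]/[tube #5] = (factor to tube #5)/(factor to tube #1) = 4.3698 × 10^6/304.08 = 1.44 × 10^4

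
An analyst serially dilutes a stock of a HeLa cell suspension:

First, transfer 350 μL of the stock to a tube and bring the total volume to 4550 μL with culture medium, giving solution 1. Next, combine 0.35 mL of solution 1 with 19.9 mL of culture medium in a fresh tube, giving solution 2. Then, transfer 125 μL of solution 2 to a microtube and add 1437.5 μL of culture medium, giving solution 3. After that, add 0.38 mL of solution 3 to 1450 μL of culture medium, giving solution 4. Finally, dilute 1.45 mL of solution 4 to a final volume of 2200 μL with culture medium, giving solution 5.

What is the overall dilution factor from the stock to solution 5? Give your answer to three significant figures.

6.87 × 10^4

Step 1: 350 μL brought to 4550 μL → factor 4550/350 = 13
Step 2: 0.35 mL + 19.9 mL = 20.25 mL total → factor 20.25/0.35 = 57.857
Step 3: 125 μL + 1437.5 μL = 1562.5 μL total → factor 1562.5/125 = 12.5
Step 4: 0.38 mL + 1450 μL = 1.83 mL total → factor 1.83/0.38 = 4.8158
Step 5: 1.45 mL brought to 2200 μL → factor 2.2/1.45 = 1.5172
Overall dilution factor = 13 × 57.857 × 12.5 × 4.8158 × 1.5172 = 68696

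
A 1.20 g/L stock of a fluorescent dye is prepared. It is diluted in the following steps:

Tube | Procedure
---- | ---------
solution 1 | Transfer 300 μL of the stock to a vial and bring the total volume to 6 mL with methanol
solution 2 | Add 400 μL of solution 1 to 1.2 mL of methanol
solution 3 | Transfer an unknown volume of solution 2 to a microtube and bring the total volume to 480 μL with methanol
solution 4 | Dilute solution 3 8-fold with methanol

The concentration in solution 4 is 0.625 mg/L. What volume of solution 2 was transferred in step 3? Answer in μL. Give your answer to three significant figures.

160 μL

Step 1: 300 μL brought to 6 mL → factor 6000/300 = 20
Step 2: 400 μL + 1.2 mL = 1600 μL total → factor 1600/400 = 4
Step 3: v brought to 480 μL → factor = 480 μL/v
Step 4: 8-fold → factor 8
Product of known-step factors = 640
Overall factor = 1.20 g/L / (0.625 mg/L) = 1920
Step-3 factor = 1920 / 640 = 3
v = 480 μL / 3 = 160 μL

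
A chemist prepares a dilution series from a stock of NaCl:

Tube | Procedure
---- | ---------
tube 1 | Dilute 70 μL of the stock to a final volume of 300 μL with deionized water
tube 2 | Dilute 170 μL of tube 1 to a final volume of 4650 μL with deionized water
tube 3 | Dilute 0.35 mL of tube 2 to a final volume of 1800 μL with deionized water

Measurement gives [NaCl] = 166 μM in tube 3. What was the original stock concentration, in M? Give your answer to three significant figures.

Step 1: 70 μL brought to 300 μL → factor 300/70 = 4.2857
Step 2: 170 μL brought to 4650 μL → factor 4650/170 = 27.353
Step 3: 0.35 mL brought to 1800 μL → factor 1.8/0.35 = 5.1429
Overall dilution factor = 4.2857 × 27.353 × 5.1429 = 602.88
Stock = 166 μM × 602.88 = 1.001 × 10^5 μM = 0.100 M

0.100 M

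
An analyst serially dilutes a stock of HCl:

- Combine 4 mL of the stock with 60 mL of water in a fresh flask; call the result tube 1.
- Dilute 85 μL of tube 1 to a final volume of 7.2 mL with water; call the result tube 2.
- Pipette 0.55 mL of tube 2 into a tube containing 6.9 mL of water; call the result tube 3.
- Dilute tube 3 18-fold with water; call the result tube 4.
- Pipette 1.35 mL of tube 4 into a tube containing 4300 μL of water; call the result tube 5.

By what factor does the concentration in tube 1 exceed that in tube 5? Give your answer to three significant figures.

8.64 × 10^4

Step 1: 4 mL + 60 mL = 64 mL total → factor 64/4 = 16
Step 2: 85 μL brought to 7.2 mL → factor 7200/85 = 84.706
Step 3: 0.55 mL + 6.9 mL = 7.45 mL total → factor 7.45/0.55 = 13.545
Step 4: 18-fold → factor 18
Step 5: 1.35 mL + 4300 μL = 5.65 mL total → factor 5.65/1.35 = 4.1852
Dilution factor to tube 1 = 16; to tube 5 = 1.383 × 10^6
[tube 1]/[tube 5] = (factor to tube 5)/(factor to tube 1) = 1.383 × 10^6/16 = 8.64 × 10^4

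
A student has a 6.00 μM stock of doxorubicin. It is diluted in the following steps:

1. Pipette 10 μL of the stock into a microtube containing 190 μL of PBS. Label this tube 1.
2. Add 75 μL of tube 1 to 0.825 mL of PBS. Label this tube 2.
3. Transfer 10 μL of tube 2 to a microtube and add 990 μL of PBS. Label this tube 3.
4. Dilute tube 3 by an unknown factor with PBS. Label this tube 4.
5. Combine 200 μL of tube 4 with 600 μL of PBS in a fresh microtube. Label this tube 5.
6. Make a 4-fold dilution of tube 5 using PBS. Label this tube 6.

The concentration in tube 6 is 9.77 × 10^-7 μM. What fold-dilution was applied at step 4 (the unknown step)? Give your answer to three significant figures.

16.0-fold

Step 1: 10 μL + 190 μL = 200 μL total → factor 200/10 = 20
Step 2: 75 μL + 0.825 mL = 900 μL total → factor 900/75 = 12
Step 3: 10 μL + 990 μL = 1000 μL total → factor 1000/10 = 100
Step 4: unknown factor x
Step 5: 200 μL + 600 μL = 800 μL total → factor 800/200 = 4
Step 6: 4-fold → factor 4
Product of known-step factors = 3.84 × 10^5
Overall factor = 6.00 μM / (9.77 × 10^-7 μM) = 6.1412 × 10^6
x = 6.1412 × 10^6 / 3.84 × 10^5 = 16.0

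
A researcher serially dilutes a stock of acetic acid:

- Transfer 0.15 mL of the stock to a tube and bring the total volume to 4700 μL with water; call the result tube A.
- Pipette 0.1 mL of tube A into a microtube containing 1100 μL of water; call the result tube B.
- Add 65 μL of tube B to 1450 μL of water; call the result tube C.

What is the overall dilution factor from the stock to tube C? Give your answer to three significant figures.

8.76 × 10^3

Step 1: 0.15 mL brought to 4700 μL → factor 4.7/0.15 = 31.333
Step 2: 0.1 mL + 1100 μL = 1.2 mL total → factor 1.2/0.1 = 12
Step 3: 65 μL + 1450 μL = 1515 μL total → factor 1515/65 = 23.308
Overall dilution factor = 31.333 × 12 × 23.308 = 8763.7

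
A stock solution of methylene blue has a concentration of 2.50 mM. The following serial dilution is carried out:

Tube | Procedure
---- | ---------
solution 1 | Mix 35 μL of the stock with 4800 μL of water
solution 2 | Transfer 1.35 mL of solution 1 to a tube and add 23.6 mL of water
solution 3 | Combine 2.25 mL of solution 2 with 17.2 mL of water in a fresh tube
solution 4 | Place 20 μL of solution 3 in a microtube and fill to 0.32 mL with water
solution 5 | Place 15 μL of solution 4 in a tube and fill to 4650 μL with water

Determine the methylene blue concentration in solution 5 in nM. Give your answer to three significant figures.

Step 1: 35 μL + 4800 μL = 4835 μL total → factor 4835/35 = 138.14
Step 2: 1.35 mL + 23.6 mL = 24.95 mL total → factor 24.95/1.35 = 18.481
Step 3: 2.25 mL + 17.2 mL = 19.45 mL total → factor 19.45/2.25 = 8.6444
Step 4: 20 μL brought to 0.32 mL → factor 320/20 = 16
Step 5: 15 μL brought to 4650 μL → factor 4650/15 = 310
Overall dilution factor = 138.14 × 18.481 × 8.6444 × 16 × 310 = 1.0947 × 10^8
Final = 2.50 mM / 1.0947 × 10^8 = 2.284 × 10^-8 mM = 0.0228 nM

0.0228 nM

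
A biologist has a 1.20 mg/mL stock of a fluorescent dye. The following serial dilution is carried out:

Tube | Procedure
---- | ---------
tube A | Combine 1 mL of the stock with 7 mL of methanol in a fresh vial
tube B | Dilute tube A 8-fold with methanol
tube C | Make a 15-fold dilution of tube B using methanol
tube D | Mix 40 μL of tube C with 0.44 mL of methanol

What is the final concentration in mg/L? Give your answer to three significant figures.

Step 1: 1 mL + 7 mL = 8 mL total → factor 8/1 = 8
Step 2: 8-fold → factor 8
Step 3: 15-fold → factor 15
Step 4: 40 μL + 0.44 mL = 480 μL total → factor 480/40 = 12
Overall dilution factor = 8 × 8 × 15 × 12 = 11520
Final = 1.20 mg/mL / 11520 = 0.0001042 mg/mL = 0.104 mg/L

0.104 mg/L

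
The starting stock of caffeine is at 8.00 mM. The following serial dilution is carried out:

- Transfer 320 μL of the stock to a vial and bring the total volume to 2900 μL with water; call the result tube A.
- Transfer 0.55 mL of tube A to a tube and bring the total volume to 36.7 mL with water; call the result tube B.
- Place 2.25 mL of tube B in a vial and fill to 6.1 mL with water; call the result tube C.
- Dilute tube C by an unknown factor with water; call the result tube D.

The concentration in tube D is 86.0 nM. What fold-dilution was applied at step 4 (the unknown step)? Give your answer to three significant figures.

56.7-fold

Step 1: 320 μL brought to 2900 μL → factor 2900/320 = 9.0625
Step 2: 0.55 mL brought to 36.7 mL → factor 36.7/0.55 = 66.727
Step 3: 2.25 mL brought to 6.1 mL → factor 6.1/2.25 = 2.7111
Step 4: unknown factor x
Product of known-step factors = 1639.5
Overall factor = 8.00 mM / (86.0 nM) = 93023
x = 93023 / 1639.5 = 56.7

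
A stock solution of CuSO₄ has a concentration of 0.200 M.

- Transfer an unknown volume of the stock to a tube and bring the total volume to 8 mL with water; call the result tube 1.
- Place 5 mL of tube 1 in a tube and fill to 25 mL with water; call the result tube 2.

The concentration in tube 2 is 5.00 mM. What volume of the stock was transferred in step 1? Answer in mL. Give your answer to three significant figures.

Step 1: v brought to 8 mL → factor = 8 mL/v
Step 2: 5 mL brought to 25 mL → factor 25/5 = 5
Product of known-step factors = 5
Overall factor = 0.200 M / (5.00 mM) = 40
Step-1 factor = 40 / 5 = 8
v = 8 mL / 8 = 1.00 mL

1.00 mL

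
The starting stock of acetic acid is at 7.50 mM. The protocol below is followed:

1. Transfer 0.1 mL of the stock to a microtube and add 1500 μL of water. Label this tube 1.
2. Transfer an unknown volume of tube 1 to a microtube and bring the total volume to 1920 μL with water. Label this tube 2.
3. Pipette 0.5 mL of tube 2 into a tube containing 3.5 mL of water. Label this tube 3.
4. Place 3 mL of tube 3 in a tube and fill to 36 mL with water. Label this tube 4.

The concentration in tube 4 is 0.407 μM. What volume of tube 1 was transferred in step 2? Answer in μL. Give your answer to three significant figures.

Step 1: 0.1 mL + 1500 μL = 1.6 mL total → factor 1.6/0.1 = 16
Step 2: v brought to 1920 μL → factor = 1920 μL/v
Step 3: 0.5 mL + 3.5 mL = 4 mL total → factor 4/0.5 = 8
Step 4: 3 mL brought to 36 mL → factor 36/3 = 12
Product of known-step factors = 1536
Overall factor = 7.50 mM / (0.407 μM) = 18428
Step-2 factor = 18428 / 1536 = 11.997
v = 1920 μL / 11.997 = 160 μL

160 μL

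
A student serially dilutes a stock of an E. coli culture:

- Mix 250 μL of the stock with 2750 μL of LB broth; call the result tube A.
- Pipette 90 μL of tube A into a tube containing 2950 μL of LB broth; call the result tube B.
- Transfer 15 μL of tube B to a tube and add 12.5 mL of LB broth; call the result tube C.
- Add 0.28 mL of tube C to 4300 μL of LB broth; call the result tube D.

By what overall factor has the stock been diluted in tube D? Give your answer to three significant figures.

Step 1: 250 μL + 2750 μL = 3000 μL total → factor 3000/250 = 12
Step 2: 90 μL + 2950 μL = 3040 μL total → factor 3040/90 = 33.778
Step 3: 15 μL + 12.5 mL = 12515 μL total → factor 12515/15 = 834.33
Step 4: 0.28 mL + 4300 μL = 4.58 mL total → factor 4.58/0.28 = 16.357
Overall dilution factor = 12 × 33.778 × 834.33 × 16.357 = 5.5317 × 10^6

5.53 × 10^6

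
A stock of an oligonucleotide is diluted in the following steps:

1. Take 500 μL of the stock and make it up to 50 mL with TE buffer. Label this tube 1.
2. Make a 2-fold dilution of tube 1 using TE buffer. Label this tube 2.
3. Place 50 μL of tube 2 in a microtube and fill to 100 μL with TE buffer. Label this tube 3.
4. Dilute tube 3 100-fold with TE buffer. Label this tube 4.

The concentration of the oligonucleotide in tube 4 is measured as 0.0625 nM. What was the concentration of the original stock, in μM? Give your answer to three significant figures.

2.50 μM

Step 1: 500 μL brought to 50 mL → factor 50000/500 = 100
Step 2: 2-fold → factor 2
Step 3: 50 μL brought to 100 μL → factor 100/50 = 2
Step 4: 100-fold → factor 100
Overall dilution factor = 100 × 2 × 2 × 100 = 40000
Stock = 0.0625 nM × 40000 = 2500 nM = 2.50 μM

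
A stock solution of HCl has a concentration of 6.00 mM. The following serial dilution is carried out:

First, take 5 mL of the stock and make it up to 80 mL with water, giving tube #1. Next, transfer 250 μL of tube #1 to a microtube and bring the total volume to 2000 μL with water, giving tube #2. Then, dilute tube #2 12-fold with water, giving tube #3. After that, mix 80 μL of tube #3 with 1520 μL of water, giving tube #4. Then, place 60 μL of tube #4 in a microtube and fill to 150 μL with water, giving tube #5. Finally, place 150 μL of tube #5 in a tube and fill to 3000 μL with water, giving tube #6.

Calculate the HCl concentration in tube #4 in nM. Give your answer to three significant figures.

Step 1: 5 mL brought to 80 mL → factor 80/5 = 16
Step 2: 250 μL brought to 2000 μL → factor 2000/250 = 8
Step 3: 12-fold → factor 12
Step 4: 80 μL + 1520 μL = 1600 μL total → factor 1600/80 = 20
Dilution factor through tube #4 = 16 × 8 × 12 × 20 = 30720
[tube #4] = 6.00 mM / 30720 = 0.0001953 mM = 195 nM

195 nM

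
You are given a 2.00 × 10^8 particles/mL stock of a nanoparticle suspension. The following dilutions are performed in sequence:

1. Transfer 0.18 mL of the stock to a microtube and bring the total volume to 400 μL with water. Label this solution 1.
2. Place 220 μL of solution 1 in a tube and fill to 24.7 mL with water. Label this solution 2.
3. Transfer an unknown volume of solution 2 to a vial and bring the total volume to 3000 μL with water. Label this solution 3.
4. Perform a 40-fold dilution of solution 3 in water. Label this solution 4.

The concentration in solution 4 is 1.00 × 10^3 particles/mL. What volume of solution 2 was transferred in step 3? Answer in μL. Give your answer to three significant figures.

150 μL

Step 1: 0.18 mL brought to 400 μL → factor 0.4/0.18 = 2.2222
Step 2: 220 μL brought to 24.7 mL → factor 24700/220 = 112.27
Step 3: v brought to 3000 μL → factor = 3000 μL/v
Step 4: 40-fold → factor 40
Product of known-step factors = 9979.8
Overall factor = 2.00 × 10^8 particles/mL / (1.00 × 10^3 particles/mL) = 2 × 10^5
Step-3 factor = 2 × 10^5 / 9979.8 = 20.04
v = 3000 μL / 20.04 = 150 μL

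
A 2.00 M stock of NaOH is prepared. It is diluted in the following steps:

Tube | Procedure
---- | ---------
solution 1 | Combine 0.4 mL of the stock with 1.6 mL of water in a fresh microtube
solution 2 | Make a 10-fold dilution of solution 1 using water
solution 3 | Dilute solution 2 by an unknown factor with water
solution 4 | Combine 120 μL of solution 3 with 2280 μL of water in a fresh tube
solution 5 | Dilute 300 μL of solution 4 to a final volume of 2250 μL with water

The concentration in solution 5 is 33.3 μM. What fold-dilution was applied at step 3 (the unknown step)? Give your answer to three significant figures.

Step 1: 0.4 mL + 1.6 mL = 2 mL total → factor 2/0.4 = 5
Step 2: 10-fold → factor 10
Step 3: unknown factor x
Step 4: 120 μL + 2280 μL = 2400 μL total → factor 2400/120 = 20
Step 5: 300 μL brought to 2250 μL → factor 2250/300 = 7.5
Product of known-step factors = 7500
Overall factor = 2.00 M / (33.3 μM) = 60060
x = 60060 / 7500 = 8.01

8.01-fold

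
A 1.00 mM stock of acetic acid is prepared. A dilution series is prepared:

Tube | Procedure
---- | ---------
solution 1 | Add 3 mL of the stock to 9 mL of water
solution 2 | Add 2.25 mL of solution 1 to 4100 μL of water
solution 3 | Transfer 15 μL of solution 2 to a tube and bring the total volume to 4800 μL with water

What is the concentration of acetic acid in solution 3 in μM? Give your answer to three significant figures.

0.277 μM

Step 1: 3 mL + 9 mL = 12 mL total → factor 12/3 = 4
Step 2: 2.25 mL + 4100 μL = 6.35 mL total → factor 6.35/2.25 = 2.8222
Step 3: 15 μL brought to 4800 μL → factor 4800/15 = 320
Overall dilution factor = 4 × 2.8222 × 320 = 3612.4
Final = 1.00 mM / 3612.4 = 0.0002768 mM = 0.277 μM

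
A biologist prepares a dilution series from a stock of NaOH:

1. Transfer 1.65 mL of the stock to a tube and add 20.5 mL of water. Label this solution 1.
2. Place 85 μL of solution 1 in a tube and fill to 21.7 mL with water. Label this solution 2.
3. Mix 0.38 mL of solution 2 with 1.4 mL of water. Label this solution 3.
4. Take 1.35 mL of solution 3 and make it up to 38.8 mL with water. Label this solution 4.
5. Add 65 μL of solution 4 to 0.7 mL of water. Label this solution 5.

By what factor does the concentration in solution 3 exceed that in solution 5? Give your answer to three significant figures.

Step 1: 1.65 mL + 20.5 mL = 22.15 mL total → factor 22.15/1.65 = 13.424
Step 2: 85 μL brought to 21.7 mL → factor 21700/85 = 255.29
Step 3: 0.38 mL + 1.4 mL = 1.78 mL total → factor 1.78/0.38 = 4.6842
Step 4: 1.35 mL brought to 38.8 mL → factor 38.8/1.35 = 28.741
Step 5: 65 μL + 0.7 mL = 765 μL total → factor 765/65 = 11.769
Dilution factor to solution 3 = 16053; to solution 5 = 5.4302 × 10^6
[solution 3]/[solution 5] = (factor to solution 5)/(factor to solution 3) = 5.4302 × 10^6/16053 = 338

338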